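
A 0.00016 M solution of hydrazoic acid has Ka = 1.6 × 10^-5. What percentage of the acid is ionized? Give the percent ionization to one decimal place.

HN3 ⇌ N3- + H+; let x = [H+] at equilibrium.
Solve x² + 1.6e-05x − 2.56e-09 = 0 → x = 4.32 × 10^-5 M
% ionization = x/C₀ × 100% = 4.32 × 10^-5/0.00016 × 100% = 27.0%

27.0%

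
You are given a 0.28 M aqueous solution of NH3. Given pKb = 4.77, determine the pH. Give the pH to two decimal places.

pH = 11.34

NH3 + H2O ⇌ NH4+ + OH-
Kb = 10^(−4.77) = 1.70 × 10^-5
Kb = [OH-]²/(0.28 − [OH-]) = 1.70 × 10^-5
Assume [OH-] ≪ 0.28: [OH-] ≈ √(1.70 × 10^-5 × 0.28) = 2.18 × 10^-3 M
pOH = −log(2.18 × 10^-3) = 2.66; pH = 14.00 − 2.66 = 11.34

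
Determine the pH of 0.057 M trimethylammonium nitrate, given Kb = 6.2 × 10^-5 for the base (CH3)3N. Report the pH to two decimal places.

(CH3)3NH+ is the conjugate acid of the weak base (CH3)3N.
Ka = Kw/Kb = 1.0×10^-14 / 6.2 × 10^-5 = 1.61 × 10^-10
Ka = x²/(0.057 − x) = 1.61 × 10^-10
Assume x ≪ 0.057: x ≈ √(1.61 × 10^-10 × 0.057) = 3.03 × 10^-6 M
pH = −log[H+] = −log(3.03 × 10^-6) = 5.52

pH = 5.52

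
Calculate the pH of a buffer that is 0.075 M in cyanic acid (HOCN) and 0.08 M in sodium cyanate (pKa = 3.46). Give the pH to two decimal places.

pH = pKa + log([A⁻]/[HA]) = 3.46 + log(0.08/0.075)
pH = 3.46 + (+0.028) = 3.49

pH = 3.49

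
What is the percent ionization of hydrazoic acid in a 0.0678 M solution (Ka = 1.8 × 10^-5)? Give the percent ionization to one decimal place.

HN3 ⇌ N3- + H+; let x = [H+] at equilibrium.
x ≈ √(Ka·C₀) = √(1.8 × 10^-5 × 0.0678) = 1.10 × 10^-3 M
Fraction ionized = 1.10 × 10^-3 / 0.0678 = 0.0162 → 1.6%

1.6%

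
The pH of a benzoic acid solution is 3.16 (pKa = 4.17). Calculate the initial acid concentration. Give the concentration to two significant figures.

[H+] = 10^(-3.16) = 6.92 × 10^-4 M = x
Ka = 10^(−4.17) = 6.76 × 10^-5
Ka = x²/(C₀ − x) ⇒ C₀ = x + x²/Ka
C₀ = 6.92 × 10^-4 + (6.92 × 10^-4)²/(6.76 × 10^-5) = 7.78 × 10^-3 M

C₀ = 7.8 × 10^-3 M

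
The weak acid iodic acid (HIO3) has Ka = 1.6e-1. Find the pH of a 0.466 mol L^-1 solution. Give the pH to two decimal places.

pH = 0.69

HIO3 ⇌ IO3- + H+
Let x = [H+] at equilibrium. Ka = x²/(0.466 − x).
Here C₀/Ka ≈ 2.91, so the small-x approximation fails. Use the quadratic:
x = [−0.16 + √(0.16² + 0.298)]/2 = 2.05 × 10^-1 M
pH = −log[H+] = −log(2.05 × 10^-1) = 0.69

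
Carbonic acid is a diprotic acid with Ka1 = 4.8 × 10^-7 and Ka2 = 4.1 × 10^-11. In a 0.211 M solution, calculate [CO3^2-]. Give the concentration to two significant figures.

First ionization gives [H+] ≈ [HCO3-] = 3.18 × 10^-4 M.
Second step: Ka2 = [H+][CO3^2-]/[HCO3-] ≈ [CO3^2-] (since [H+] ≈ [HCO3-]).
So [CO3^2-] ≈ Ka2.

4.1 × 10^-11 M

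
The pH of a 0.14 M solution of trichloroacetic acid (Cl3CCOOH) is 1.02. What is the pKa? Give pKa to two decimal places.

pKa = 0.69

[H+] = 10^(-1.02) = 9.55 × 10^-2 M
At equilibrium [HA] = 0.14 − 9.55 × 10^-2 = 4.45 × 10^-2 M
Ka = [H+][A-]/[HA] = (9.55 × 10^-2)² / 4.45 × 10^-2 = 2.05 × 10^-1
pKa = -log(2.05 × 10^-1) = 0.69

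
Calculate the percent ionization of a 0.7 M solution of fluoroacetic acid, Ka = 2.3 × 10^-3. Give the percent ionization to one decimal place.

5.6%

FCH2COOH ⇌ FCH2COO- + H+; let x = [H+] at equilibrium.
Solve x² + 0.0023x − 0.00161 = 0 → x = 3.90 × 10^-2 M
Fraction ionized = 3.90 × 10^-2 / 0.7 = 0.0557 → 5.6%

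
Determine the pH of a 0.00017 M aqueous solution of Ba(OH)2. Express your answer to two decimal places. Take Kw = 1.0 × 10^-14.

pH = 10.53

Ba(OH)2 is a strong base (each formula unit releases 2 OH-); [OH-] = 0.00034 M.
pOH = -log(0.00034) = 3.47
pH = 14.00 - 3.47 = 10.53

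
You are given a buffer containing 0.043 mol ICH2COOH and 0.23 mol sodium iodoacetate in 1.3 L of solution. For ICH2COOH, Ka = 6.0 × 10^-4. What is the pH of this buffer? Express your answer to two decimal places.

pKa = −log(6.0 × 10^-4) = 3.222
pH = pKa + log([A⁻]/[HA]) = 3.222 + log(0.23/0.043)
pH = 3.222 + (+0.728) = 3.95

pH = 3.95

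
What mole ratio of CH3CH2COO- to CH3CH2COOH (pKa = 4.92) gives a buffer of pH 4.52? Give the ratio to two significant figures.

ratio = 0.40

pH = pKa + log(r) ⇒ log(r) = 4.52 − 4.92 = -0.40
r = [CH3CH2COO-]/[CH3CH2COOH] = 10^(-0.40) = 0.398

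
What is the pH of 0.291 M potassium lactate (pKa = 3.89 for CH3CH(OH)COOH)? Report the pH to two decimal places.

CH3CH(OH)COO- is the conjugate base of the weak acid CH3CH(OH)COOH.
Ka = 10^(−3.89) = 1.29 × 10^-4
Kb = Kw/Ka = 1.0×10^-14 / 1.29 × 10^-4 = 7.75 × 10^-11
From the ICE table, Kb = [OH-]²/(0.291 − [OH-]) = 7.75 × 10^-11.
Assume [OH-] ≪ 0.291: [OH-] ≈ √(7.75 × 10^-11 × 0.291) = 4.75 × 10^-6 M
pOH = −log(4.75 × 10^-6) = 5.32; pH = 14.00 − 5.32 = 8.68

pH = 8.68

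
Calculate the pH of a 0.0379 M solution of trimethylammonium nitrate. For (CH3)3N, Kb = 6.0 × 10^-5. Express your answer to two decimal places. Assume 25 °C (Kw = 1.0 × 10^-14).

pH = 5.60

(CH3)3NH+ is the conjugate acid of the weak base (CH3)3N.
Ka = Kw/Kb = 1.0×10^-14 / 6.0 × 10^-5 = 1.67 × 10^-10
Let x = [H+] at equilibrium. Ka = x²/(0.0379 − x).
Assume x ≪ 0.0379: x ≈ √(1.67 × 10^-10 × 0.0379) = 2.52 × 10^-6 M
(x/C₀ = 0.0066% < 5%, so the approximation holds.)
pH = −log[H+] = −log(2.52 × 10^-6) = 5.60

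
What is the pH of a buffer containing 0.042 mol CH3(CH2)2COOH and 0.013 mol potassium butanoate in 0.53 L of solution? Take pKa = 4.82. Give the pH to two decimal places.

pH = pKa + log([A⁻]/[HA]) = 4.82 + log(0.013/0.042)
pH = 4.82 + (-0.509) = 4.31

pH = 4.31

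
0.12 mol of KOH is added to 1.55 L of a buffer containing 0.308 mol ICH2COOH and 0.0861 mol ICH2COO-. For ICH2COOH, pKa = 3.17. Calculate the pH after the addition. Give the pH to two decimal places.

After neutralization: n(ICH2COOH) = 0.188 mol, n(ICH2COO-) = 0.206 mol.
pH = pKa + log([A⁻]/[HA]) = 3.17 + log(0.206/0.188) = 3.17 +0.040

pH = 3.21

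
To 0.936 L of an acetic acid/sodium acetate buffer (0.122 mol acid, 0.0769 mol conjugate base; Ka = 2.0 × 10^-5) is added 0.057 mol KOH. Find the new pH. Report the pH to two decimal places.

pH = 5.01

After neutralization: n(CH3COOH) = 0.065 mol, n(CH3COO-) = 0.134 mol.
pKa = −log(2.0 × 10^-5) = 4.699
Henderson–Hasselbalch with mole ratio 0.134/0.065: pH = 4.699 + (+0.314)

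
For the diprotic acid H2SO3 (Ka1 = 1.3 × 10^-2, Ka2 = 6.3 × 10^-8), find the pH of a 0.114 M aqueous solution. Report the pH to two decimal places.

pH = 1.49

Ka1 ≫ Ka2, so treat the first dissociation as the only significant source of H+.
Ka1 = x²/(0.114 − x) = 1.3 × 10^-2
Solving the quadratic: x = (−Ka1 + √(Ka1² + 4·Ka1·C₀))/2 = 3.25 × 10^-2 M
pH = −log(3.25 × 10^-2) = 1.49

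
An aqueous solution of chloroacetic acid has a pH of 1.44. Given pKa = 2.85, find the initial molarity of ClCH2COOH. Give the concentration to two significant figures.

C₀ = 9.7 × 10^-1 M

[H+] = 10^(-1.44) = 3.63 × 10^-2 M = x
Ka = 10^(−2.85) = 1.41 × 10^-3
Ka = x²/(C₀ − x) ⇒ C₀ = x + x²/Ka
C₀ = 3.63 × 10^-2 + (3.63 × 10^-2)²/(1.41 × 10^-3) = 9.71 × 10^-1 M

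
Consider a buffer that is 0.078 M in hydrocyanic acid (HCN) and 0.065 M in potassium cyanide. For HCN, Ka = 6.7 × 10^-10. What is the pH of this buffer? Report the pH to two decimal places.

pH = 9.09

pKa = −log(6.7 × 10^-10) = 9.174
Using pH = pKa + log([base]/[acid]) with [base]/[acid] = 0.065/0.078:
pH = 9.174 + (-0.079) = 9.09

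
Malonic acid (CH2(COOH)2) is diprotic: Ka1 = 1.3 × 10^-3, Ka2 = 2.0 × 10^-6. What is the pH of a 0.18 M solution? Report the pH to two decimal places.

pH = 1.83

Ka1 ≫ Ka2, so treat the first dissociation as the only significant source of H+.
Ka1 = x²/(0.18 − x) = 1.3 × 10^-3
Solving the quadratic: x = (−Ka1 + √(Ka1² + 4·Ka1·C₀))/2 = 1.47 × 10^-2 M
pH = −log(1.47 × 10^-2) = 1.83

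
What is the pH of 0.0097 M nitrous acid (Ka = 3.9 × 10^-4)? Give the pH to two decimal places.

HNO2 ⇌ NO2- + H+
From the ICE table, Ka = [H+]²/(0.0097 − [H+]) = 3.9 × 10^-4.
The 5% rule fails; solving [H+]² + Ka·[H+] − Ka·C₀ = 0 exactly:
[H+] = (−Ka + √(Ka² + 4·Ka·C₀))/2 = 1.76 × 10^-3 M
pH = −log[H+] = −log(1.76 × 10^-3) = 2.75

pH = 2.75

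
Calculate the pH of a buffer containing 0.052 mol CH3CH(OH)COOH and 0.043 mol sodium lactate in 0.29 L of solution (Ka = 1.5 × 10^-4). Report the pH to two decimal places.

pKa = −log(1.5 × 10^-4) = 3.824
Henderson–Hasselbalch: pH = pKa + log([CH3CH(OH)COO-]/[CH3CH(OH)COOH]) = 3.824 + log(0.043/0.052)
pH = 3.824 + (-0.083) = 3.74

pH = 3.74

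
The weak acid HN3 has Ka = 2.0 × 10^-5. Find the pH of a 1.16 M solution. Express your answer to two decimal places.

pH = 2.32

HN3 ⇌ N3- + H+
Ka = [H+]²/(1.16 − [H+]) = 2.0 × 10^-5
Since Ka ≪ C₀, [H+] ≈ √(Ka·C₀) = 4.82 × 10^-3 M.
([H+]/C₀ = 0.42% < 5%, so the approximation holds.)
pH = −log(4.82 × 10^-3) = 2.32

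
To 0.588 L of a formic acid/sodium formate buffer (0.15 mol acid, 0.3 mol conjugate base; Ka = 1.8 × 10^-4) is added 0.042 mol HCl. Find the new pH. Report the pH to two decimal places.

After neutralization: n(HCOOH) = 0.192 mol, n(HCOO-) = 0.258 mol.
pKa = −log(1.8 × 10^-4) = 3.745
pH = pKa + log(n_HCOO-/n_HCOOH) = 3.745 + log(0.258/0.192) = 3.745 + (+0.128)

pH = 3.87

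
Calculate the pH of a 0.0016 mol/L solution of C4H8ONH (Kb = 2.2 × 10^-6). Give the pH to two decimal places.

pH = 9.77

C4H8ONH + H2O ⇌ C4H8ONH2+ + OH-
Let x = [OH-] at equilibrium. Kb = x²/(0.0016 − x).
Assume x ≪ 0.0016: x ≈ √(2.2 × 10^-6 × 0.0016) = 5.93 × 10^-5 M
pOH = 4.23, so pH = 14.00 − pOH = 9.77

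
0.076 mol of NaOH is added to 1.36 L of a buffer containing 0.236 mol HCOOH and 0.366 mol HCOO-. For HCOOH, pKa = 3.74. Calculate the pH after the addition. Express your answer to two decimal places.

OH- converts HCOOH to HCOO-: HCOOH → 0.16 mol, HCOO- → 0.442 mol.
pH = pKa + log([A⁻]/[HA]) = 3.74 + log(0.442/0.16) = 3.74 +0.441

pH = 4.18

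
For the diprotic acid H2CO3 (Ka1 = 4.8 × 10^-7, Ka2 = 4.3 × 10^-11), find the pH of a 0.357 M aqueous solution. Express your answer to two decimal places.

pH = 3.38

Ka1 ≫ Ka2, so treat the first dissociation as the only significant source of H+.
Ka1 = x²/(0.357 − x) = 4.8 × 10^-7
x ≈ √(4.8 × 10^-7 × 0.357) = 4.14 × 10^-4 M
pH = −log(4.14 × 10^-4) = 3.38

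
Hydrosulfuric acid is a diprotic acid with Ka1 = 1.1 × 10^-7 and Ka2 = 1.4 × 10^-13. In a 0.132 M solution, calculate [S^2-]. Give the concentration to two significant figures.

First ionization gives [H+] ≈ [HS-] = 1.20 × 10^-4 M.
Second step: Ka2 = [H+][S^2-]/[HS-] ≈ [S^2-] (since [H+] ≈ [HS-]).
So [S^2-] ≈ Ka2.

1.4 × 10^-13 M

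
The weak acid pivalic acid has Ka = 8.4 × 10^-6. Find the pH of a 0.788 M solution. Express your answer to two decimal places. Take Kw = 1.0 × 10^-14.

pH = 2.59

(CH3)3CCOOH ⇌ (CH3)3CCOO- + H+
Ka = x²/(0.788 − x) = 8.4 × 10^-6
Since Ka ≪ C₀, x ≈ √(Ka·C₀) = 2.57 × 10^-3 M.
(x/C₀ = 0.33% < 5%, so the approximation holds.)
pH = −log(2.57 × 10^-3) = 2.59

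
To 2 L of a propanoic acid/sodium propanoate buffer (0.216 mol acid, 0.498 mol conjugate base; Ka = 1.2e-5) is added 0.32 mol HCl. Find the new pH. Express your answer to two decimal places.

After neutralization: n(CH3CH2COOH) = 0.536 mol, n(CH3CH2COO-) = 0.178 mol.
pKa = −log(1.2 × 10^-5) = 4.921
Henderson–Hasselbalch with mole ratio 0.178/0.536: pH = 4.921 + (-0.479)

pH = 4.44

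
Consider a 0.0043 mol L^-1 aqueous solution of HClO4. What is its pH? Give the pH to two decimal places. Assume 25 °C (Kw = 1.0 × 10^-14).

HClO4 is a strong acid and dissociates completely, so [H+] = 0.0043 M.
pH = -log(0.0043) = 2.37

pH = 2.37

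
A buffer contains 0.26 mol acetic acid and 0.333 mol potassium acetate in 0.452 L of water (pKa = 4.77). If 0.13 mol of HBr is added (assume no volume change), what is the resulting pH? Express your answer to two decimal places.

After neutralization: n(CH3COOH) = 0.39 mol, n(CH3COO-) = 0.203 mol.
pH = pKa + log([A⁻]/[HA]) = 4.77 + log(0.203/0.39) = 4.77 -0.284

pH = 4.49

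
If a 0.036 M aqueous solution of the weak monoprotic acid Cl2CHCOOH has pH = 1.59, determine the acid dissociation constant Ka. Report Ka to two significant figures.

[H+] = 10^(-1.59) = 2.57 × 10^-2 M
At equilibrium [HA] = 0.036 − 2.57 × 10^-2 = 1.03 × 10^-2 M
Ka = [H+][A-]/[HA] = (2.57 × 10^-2)² / 1.03 × 10^-2 = 6.4 × 10^-2

Ka = 6.4 × 10^-2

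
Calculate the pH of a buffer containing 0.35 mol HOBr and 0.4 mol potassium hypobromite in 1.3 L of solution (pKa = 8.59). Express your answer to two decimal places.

Henderson–Hasselbalch: pH = pKa + log([OBr-]/[HOBr]) = 8.59 + log(0.4/0.35)
pH = 8.59 + (+0.058) = 8.65

pH = 8.65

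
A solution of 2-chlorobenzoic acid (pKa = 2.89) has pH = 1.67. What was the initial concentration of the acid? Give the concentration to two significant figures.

C₀ = 3.8 × 10^-1 M

[H+] = 10^(-1.67) = 2.14 × 10^-2 M = x
Ka = 10^(−2.89) = 1.29 × 10^-3
Ka = x²/(C₀ − x) ⇒ C₀ = x + x²/Ka
C₀ = 2.14 × 10^-2 + (2.14 × 10^-2)²/(1.29 × 10^-3) = 3.76 × 10^-1 M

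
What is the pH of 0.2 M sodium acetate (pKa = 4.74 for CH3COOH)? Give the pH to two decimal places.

pH = 9.02

CH3COO- is the conjugate base of the weak acid CH3COOH.
Ka = 10^(−4.74) = 1.82 × 10^-5
Kb = Kw/Ka = 1.0×10^-14 / 1.82 × 10^-5 = 5.49 × 10^-10
From the ICE table, Kb = x²/(0.2 − x) = 5.49 × 10^-10.
Since Kb ≪ C₀, x ≈ √(Kb·C₀) = 1.05 × 10^-5 M.
(x/C₀ = 0.0052% < 5%, so the approximation holds.)
pOH = −log(1.05 × 10^-5) = 4.98; pH = 14.00 − 4.98 = 9.02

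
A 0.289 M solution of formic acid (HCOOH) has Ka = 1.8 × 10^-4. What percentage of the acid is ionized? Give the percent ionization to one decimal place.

HCOOH ⇌ HCOO- + H+; let x = [H+] at equilibrium.
x ≈ √(Ka·C₀) = √(1.8 × 10^-4 × 0.289) = 7.21 × 10^-3 M
% ionization = x/C₀ × 100% = 7.21 × 10^-3/0.289 × 100% = 2.5%

2.5%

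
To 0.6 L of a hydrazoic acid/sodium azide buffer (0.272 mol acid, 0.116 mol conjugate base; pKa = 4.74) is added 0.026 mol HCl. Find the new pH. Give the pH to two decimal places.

Added H+ converts N3- to HN3: HN3 → 0.298 mol, N3- → 0.09 mol.
Henderson–Hasselbalch with mole ratio 0.09/0.298: pH = 4.74 + (-0.520)

pH = 4.22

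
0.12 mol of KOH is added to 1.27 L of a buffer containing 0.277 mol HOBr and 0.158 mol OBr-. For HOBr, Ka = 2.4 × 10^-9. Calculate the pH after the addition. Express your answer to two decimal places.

OH- converts HOBr to OBr-: HOBr → 0.157 mol, OBr- → 0.278 mol.
pKa = −log(2.4 × 10^-9) = 8.620
pH = pKa + log(n_OBr-/n_HOBr) = 8.620 + log(0.278/0.157) = 8.620 + (+0.248)

pH = 8.87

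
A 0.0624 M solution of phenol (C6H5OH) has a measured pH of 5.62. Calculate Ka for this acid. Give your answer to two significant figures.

Ka = 9.2 × 10^-11

[H+] = 10^(-5.62) = 2.40 × 10^-6 M
At equilibrium [HA] = 0.0624 − 2.40 × 10^-6 = 6.24 × 10^-2 M
Ka = [H+][A-]/[HA] = (2.40 × 10^-6)² / 6.24 × 10^-2 = 9.2 × 10^-11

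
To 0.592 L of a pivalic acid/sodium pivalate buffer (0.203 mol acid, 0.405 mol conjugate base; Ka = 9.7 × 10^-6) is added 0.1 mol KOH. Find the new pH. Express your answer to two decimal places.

pH = 5.70

OH- converts (CH3)3CCOOH to (CH3)3CCOO-: (CH3)3CCOOH → 0.103 mol, (CH3)3CCOO- → 0.505 mol.
pKa = −log(9.7 × 10^-6) = 5.013
pH = pKa + log([A⁻]/[HA]) = 5.013 + log(0.505/0.103) = 5.013 +0.690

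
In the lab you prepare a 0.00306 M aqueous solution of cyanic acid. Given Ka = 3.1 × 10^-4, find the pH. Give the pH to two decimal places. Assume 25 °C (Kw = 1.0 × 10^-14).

pH = 3.08

HOCN ⇌ OCN- + H+
From the ICE table, Ka = [H+]²/(0.00306 − [H+]) = 3.1 × 10^-4.
[H+] is not negligible relative to C₀; solve [H+]² + 0.00031·[H+] − 9.49e-07 = 0.
[H+] = (−Ka + √(Ka² + 4·Ka·C₀))/2 = 8.31 × 10^-4 M
pH = −log[H+] = −log(8.31 × 10^-4) = 3.08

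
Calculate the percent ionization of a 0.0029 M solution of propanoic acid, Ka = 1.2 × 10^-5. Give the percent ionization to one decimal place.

6.2%

CH3CH2COOH ⇌ CH3CH2COO- + H+; let x = [H+] at equilibrium.
Ka = x²/(C₀ − x); solving the quadratic gives x = 1.81 × 10^-4 M.
% ionization = x/C₀ × 100% = 1.81 × 10^-4/0.0029 × 100% = 6.2%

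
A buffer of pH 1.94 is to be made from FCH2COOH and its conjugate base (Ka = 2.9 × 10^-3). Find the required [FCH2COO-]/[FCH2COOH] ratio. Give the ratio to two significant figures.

pKa = -log(2.9 × 10^-3) = 2.538
pH = pKa + log(r) ⇒ log(r) = 1.94 − 2.538 = -0.598
r = [FCH2COO-]/[FCH2COOH] = 10^(-0.598) = 0.252

ratio = 0.25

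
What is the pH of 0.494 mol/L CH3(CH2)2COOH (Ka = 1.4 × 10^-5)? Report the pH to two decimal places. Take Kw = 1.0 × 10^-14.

pH = 2.58

CH3(CH2)2COOH ⇌ CH3(CH2)2COO- + H+
Ka = x²/(0.494 − x) = 1.4 × 10^-5
Neglecting x in the denominator: x = √(1.4 × 10^-5 × 0.494) = 2.63 × 10^-3 M
pH = −log[H+] = −log(2.63 × 10^-3) = 2.58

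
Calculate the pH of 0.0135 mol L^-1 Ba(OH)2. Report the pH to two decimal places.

Ba(OH)2 is a strong base (each formula unit releases 2 OH-); [OH-] = 0.027 M.
pOH = -log(0.027) = 1.57
pH = 14.00 - 1.57 = 12.43

pH = 12.43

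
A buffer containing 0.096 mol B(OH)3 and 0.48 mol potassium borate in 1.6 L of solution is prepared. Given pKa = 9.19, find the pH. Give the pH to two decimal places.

Henderson–Hasselbalch: pH = pKa + log([B(OH)4-]/[B(OH)3]) = 9.19 + log(0.48/0.096)
pH = 9.19 + (+0.699) = 9.89

pH = 9.89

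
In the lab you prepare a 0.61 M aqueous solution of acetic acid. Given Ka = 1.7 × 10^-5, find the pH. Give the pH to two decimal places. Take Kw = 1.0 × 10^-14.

CH3COOH ⇌ CH3COO- + H+
From the ICE table, Ka = [H+]²/(0.61 − [H+]) = 1.7 × 10^-5.
Since Ka ≪ C₀, [H+] ≈ √(Ka·C₀) = 3.22 × 10^-3 M.
pH = −log[H+] = −log(3.22 × 10^-3) = 2.49

pH = 2.49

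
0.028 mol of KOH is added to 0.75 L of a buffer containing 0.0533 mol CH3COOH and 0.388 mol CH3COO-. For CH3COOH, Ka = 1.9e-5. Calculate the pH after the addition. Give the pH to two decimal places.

pH = 5.94

OH- converts CH3COOH to CH3COO-: CH3COOH → 0.0253 mol, CH3COO- → 0.416 mol.
pKa = −log(1.9 × 10^-5) = 4.721
Henderson–Hasselbalch with mole ratio 0.416/0.0253: pH = 4.721 + (+1.216)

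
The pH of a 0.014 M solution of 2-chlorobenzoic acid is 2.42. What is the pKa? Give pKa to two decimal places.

[H+] = 10^(-2.42) = 3.80 × 10^-3 M
At equilibrium [HA] = 0.014 − 3.80 × 10^-3 = 1.02 × 10^-2 M
Ka = [H+][A-]/[HA] = (3.80 × 10^-3)² / 1.02 × 10^-2 = 1.42 × 10^-3
pKa = -log(1.42 × 10^-3) = 2.85

pKa = 2.85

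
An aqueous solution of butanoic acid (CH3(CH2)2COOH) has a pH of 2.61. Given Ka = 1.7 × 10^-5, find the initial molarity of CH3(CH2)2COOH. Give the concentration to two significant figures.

[H+] = 10^(-2.61) = 2.45 × 10^-3 M = x
Ka = x²/(C₀ − x) ⇒ C₀ = x + x²/Ka
C₀ = 2.45 × 10^-3 + (2.45 × 10^-3)²/(1.7 × 10^-5) = 3.56 × 10^-1 M

C₀ = 3.6 × 10^-1 M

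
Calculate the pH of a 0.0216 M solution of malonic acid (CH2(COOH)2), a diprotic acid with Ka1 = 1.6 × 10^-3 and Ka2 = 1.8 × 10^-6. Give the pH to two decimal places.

Since Ka1 ≫ Ka2, the first ionization dominates [H+].
Ka1 = x²/(0.0216 − x) = 1.6 × 10^-3
Solving the quadratic: x = (−Ka1 + √(Ka1² + 4·Ka1·C₀))/2 = 5.13 × 10^-3 M
pH = −log(5.13 × 10^-3) = 2.29

pH = 2.29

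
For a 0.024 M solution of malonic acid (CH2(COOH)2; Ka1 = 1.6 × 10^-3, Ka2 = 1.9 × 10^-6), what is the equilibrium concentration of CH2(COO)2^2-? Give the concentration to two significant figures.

First ionization gives [H+] ≈ [CH2(COOH)COO-] = 5.45 × 10^-3 M.
Second step: Ka2 = [H+][CH2(COO)2^2-]/[CH2(COOH)COO-] ≈ [CH2(COO)2^2-] (since [H+] ≈ [CH2(COOH)COO-]).
So [CH2(COO)2^2-] ≈ Ka2.

1.9 × 10^-6 M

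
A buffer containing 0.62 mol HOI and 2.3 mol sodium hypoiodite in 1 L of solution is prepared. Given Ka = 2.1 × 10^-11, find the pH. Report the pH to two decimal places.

pH = 11.25

pKa = −log(2.1 × 10^-11) = 10.678
Using pH = pKa + log([base]/[acid]) with [base]/[acid] = 2.3/0.62:
pH = 10.678 + (+0.569) = 11.25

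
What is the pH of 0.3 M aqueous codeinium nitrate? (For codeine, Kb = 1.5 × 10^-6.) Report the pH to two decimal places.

C18H22NO3+ is the conjugate acid of the weak base C18H21NO3.
Ka = Kw/Kb = 1.0×10^-14 / 1.5 × 10^-6 = 6.67 × 10^-9
Ka = x²/(0.3 − x) = 6.67 × 10^-9
Neglecting x in the denominator: x = √(6.67 × 10^-9 × 0.3) = 4.47 × 10^-5 M
(x/C₀ = 0.015% < 5%, so the approximation holds.)
pH = −log[H+] = −log(4.47 × 10^-5) = 4.35

pH = 4.35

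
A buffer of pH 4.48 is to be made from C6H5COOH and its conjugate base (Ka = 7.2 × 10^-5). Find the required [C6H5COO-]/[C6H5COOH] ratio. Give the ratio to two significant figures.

pKa = -log(7.2 × 10^-5) = 4.143
pH = pKa + log(r) ⇒ log(r) = 4.48 − 4.143 = +0.337
r = [C6H5COO-]/[C6H5COOH] = 10^(+0.337) = 2.17

ratio = 2.2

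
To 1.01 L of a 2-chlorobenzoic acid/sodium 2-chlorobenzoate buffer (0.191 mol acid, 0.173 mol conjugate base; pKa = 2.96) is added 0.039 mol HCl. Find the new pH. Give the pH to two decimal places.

pH = 2.73

After neutralization: n(ClC6H4COOH) = 0.23 mol, n(ClC6H4COO-) = 0.134 mol.
pH = pKa + log(n_ClC6H4COO-/n_ClC6H4COOH) = 2.96 + log(0.134/0.23) = 2.96 + (-0.235)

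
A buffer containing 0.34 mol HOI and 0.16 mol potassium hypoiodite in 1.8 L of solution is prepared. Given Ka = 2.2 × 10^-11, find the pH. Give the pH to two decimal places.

pKa = −log(2.2 × 10^-11) = 10.658
Using pH = pKa + log([base]/[acid]) with [base]/[acid] = 0.16/0.34:
pH = 10.658 + (-0.327) = 10.33

pH = 10.33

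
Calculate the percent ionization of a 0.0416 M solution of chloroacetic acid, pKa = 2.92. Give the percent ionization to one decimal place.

15.6%

ClCH2COOH ⇌ ClCH2COO- + H+; let x = [H+] at equilibrium.
Ka = 10^(−2.92) = 1.20 × 10^-3
Solve x² + 0.0012x − 4.99e-05 = 0 → x = 6.49 × 10^-3 M
Fraction ionized = 6.49 × 10^-3 / 0.0416 = 0.1560 → 15.6%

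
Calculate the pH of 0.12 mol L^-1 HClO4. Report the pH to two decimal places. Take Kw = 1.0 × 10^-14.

pH = 0.92

HClO4 is a strong acid and dissociates completely, so [H+] = 0.12 M.
pH = -log(0.12) = 0.92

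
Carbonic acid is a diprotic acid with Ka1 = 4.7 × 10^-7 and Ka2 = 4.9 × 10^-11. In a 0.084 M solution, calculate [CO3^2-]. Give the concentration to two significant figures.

4.9 × 10^-11 M

First ionization gives [H+] ≈ [HCO3-] = 1.99 × 10^-4 M.
Second step: Ka2 = [H+][CO3^2-]/[HCO3-] ≈ [CO3^2-] (since [H+] ≈ [HCO3-]).
So [CO3^2-] ≈ Ka2.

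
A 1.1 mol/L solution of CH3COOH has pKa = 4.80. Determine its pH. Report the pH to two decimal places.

CH3COOH ⇌ CH3COO- + H+
Ka = 10^(−4.80) = 1.58 × 10^-5
Let x = [H+] at equilibrium. Ka = x²/(1.1 − x).
Assume x ≪ 1.1: x ≈ √(1.58 × 10^-5 × 1.1) = 4.17 × 10^-3 M
pH = −log(4.17 × 10^-3) = 2.38

pH = 2.38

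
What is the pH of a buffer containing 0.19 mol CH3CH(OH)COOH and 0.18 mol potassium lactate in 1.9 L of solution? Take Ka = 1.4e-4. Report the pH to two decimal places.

pH = 3.83

pKa = −log(1.4 × 10^-4) = 3.854
Using pH = pKa + log([base]/[acid]) with [base]/[acid] = 0.18/0.19:
pH = 3.854 + (-0.023) = 3.83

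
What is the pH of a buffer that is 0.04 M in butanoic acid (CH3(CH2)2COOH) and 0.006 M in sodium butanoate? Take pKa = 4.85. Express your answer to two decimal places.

pH = pKa + log([A⁻]/[HA]) = 4.85 + log(0.006/0.04)
pH = 4.85 + (-0.824) = 4.03

pH = 4.03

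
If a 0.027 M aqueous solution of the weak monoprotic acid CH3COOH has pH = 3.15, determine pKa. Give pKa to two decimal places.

pKa = 4.72

[H+] = 10^(-3.15) = 7.08 × 10^-4 M
At equilibrium [HA] = 0.027 − 7.08 × 10^-4 = 2.63 × 10^-2 M
Ka = [H+][A-]/[HA] = (7.08 × 10^-4)² / 2.63 × 10^-2 = 1.91 × 10^-5
pKa = -log(1.91 × 10^-5) = 4.72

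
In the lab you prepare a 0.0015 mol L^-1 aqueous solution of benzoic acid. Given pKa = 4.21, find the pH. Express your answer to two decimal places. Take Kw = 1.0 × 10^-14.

C6H5COOH ⇌ C6H5COO- + H+
Ka = 10^(−4.21) = 6.17 × 10^-5
From the ICE table, Ka = [H+]²/(0.0015 − [H+]) = 6.17 × 10^-5.
[H+] is not negligible relative to C₀; solve [H+]² + 6.17e-05·[H+] − 9.25e-08 = 0.
[H+] = (−Ka + √(Ka² + 4·Ka·C₀))/2 = 2.75 × 10^-4 M
pH = −log[H+] = −log(2.75 × 10^-4) = 3.56

pH = 3.56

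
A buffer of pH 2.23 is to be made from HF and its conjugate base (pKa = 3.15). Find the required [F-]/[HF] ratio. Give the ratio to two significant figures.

pH = pKa + log(r) ⇒ log(r) = 2.23 − 3.15 = -0.92
r = [F-]/[HF] = 10^(-0.92) = 0.12

ratio = 0.12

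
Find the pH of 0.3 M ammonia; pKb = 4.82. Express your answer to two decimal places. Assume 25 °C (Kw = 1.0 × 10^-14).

pH = 11.33

NH3 + H2O ⇌ NH4+ + OH-
Kb = 10^(−4.82) = 1.51 × 10^-5
From the ICE table, Kb = x²/(0.3 − x) = 1.51 × 10^-5.
Neglecting x in the denominator: x = √(1.51 × 10^-5 × 0.3) = 2.13 × 10^-3 M
(x/C₀ = 0.71% < 5%, so the approximation holds.)
pOH = −log(2.13 × 10^-3) = 2.67; pH = 14.00 − 2.67 = 11.33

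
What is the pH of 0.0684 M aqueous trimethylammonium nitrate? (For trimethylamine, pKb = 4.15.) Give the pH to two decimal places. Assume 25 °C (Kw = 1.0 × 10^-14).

pH = 5.51

(CH3)3NH+ is the conjugate acid of the weak base (CH3)3N.
Kb = 10^(−4.15) = 7.08 × 10^-5
Ka = Kw/Kb = 1.0×10^-14 / 7.08 × 10^-5 = 1.41 × 10^-10
Ka = [H+]²/(0.0684 − [H+]) = 1.41 × 10^-10
Since Ka ≪ C₀, [H+] ≈ √(Ka·C₀) = 3.11 × 10^-6 M.
Check: 0.0045% ionized — well under 5%, approximation valid.
pH = −log(3.11 × 10^-6) = 5.51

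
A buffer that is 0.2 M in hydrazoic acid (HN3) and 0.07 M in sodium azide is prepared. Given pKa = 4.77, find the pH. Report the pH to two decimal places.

Using pH = pKa + log([base]/[acid]) with [base]/[acid] = 0.07/0.2:
pH = 4.77 + (-0.456) = 4.31

pH = 4.31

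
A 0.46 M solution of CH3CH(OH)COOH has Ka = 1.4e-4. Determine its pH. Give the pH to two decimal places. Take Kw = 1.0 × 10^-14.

CH3CH(OH)COOH ⇌ CH3CH(OH)COO- + H+
From the ICE table, Ka = x²/(0.46 − x) = 1.4 × 10^-4.
Neglecting x in the denominator: x = √(1.4 × 10^-4 × 0.46) = 8.02 × 10^-3 M
Check: 1.7% ionized — well under 5%, approximation valid.
pH = −log[H+] = −log(8.02 × 10^-3) = 2.10

pH = 2.10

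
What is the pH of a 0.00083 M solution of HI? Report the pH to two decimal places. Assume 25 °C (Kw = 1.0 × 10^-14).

HI is a strong acid and dissociates completely, so [H+] = 0.00083 M.
pH = -log(0.00083) = 3.08

pH = 3.08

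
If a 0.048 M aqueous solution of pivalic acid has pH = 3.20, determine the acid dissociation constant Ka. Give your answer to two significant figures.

Ka = 8.4 × 10^-6

[H+] = 10^(-3.20) = 6.31 × 10^-4 M
At equilibrium [HA] = 0.048 − 6.31 × 10^-4 = 4.74 × 10^-2 M
Ka = [H+][A-]/[HA] = (6.31 × 10^-4)² / 4.74 × 10^-2 = 8.4 × 10^-6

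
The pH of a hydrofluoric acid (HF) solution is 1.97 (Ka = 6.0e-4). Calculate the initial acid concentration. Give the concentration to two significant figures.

C₀ = 2.0 × 10^-1 M

[H+] = 10^(-1.97) = 1.07 × 10^-2 M = x
Ka = x²/(C₀ − x) ⇒ C₀ = x + x²/Ka
C₀ = 1.07 × 10^-2 + (1.07 × 10^-2)²/(6.0 × 10^-4) = 2.02 × 10^-1 M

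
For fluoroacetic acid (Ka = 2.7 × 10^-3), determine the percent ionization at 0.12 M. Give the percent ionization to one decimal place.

13.9%

FCH2COOH ⇌ FCH2COO- + H+; let x = [H+] at equilibrium.
Solve x² + 0.0027x − 0.000324 = 0 → x = 1.67 × 10^-2 M
% ionization = x/C₀ × 100% = 1.67 × 10^-2/0.12 × 100% = 13.9%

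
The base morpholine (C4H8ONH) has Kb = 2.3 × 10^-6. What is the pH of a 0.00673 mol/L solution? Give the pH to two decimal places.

pH = 10.09

C4H8ONH + H2O ⇌ C4H8ONH2+ + OH-
Kb = x²/(0.00673 − x) = 2.3 × 10^-6
Since Kb ≪ C₀, x ≈ √(Kb·C₀) = 1.24 × 10^-4 M.
Check: 1.8% ionized — well under 5%, approximation valid.
pOH = −log(1.24 × 10^-4) = 3.91; pH = 14.00 − 3.91 = 10.09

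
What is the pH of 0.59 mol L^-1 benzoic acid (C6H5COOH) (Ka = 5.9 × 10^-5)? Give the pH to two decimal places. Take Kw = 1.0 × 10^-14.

C6H5COOH ⇌ C6H5COO- + H+
From the ICE table, Ka = [H+]²/(0.59 − [H+]) = 5.9 × 10^-5.
Neglecting [H+] in the denominator: [H+] = √(5.9 × 10^-5 × 0.59) = 5.90 × 10^-3 M
([H+]/C₀ = 1% < 5%, so the approximation holds.)
pH = −log[H+] = −log(5.90 × 10^-3) = 2.23

pH = 2.23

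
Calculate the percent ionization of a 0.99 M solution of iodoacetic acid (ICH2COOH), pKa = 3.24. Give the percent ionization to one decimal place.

ICH2COOH ⇌ ICH2COO- + H+; let x = [H+] at equilibrium.
Ka = 10^(−3.24) = 5.75 × 10^-4
x ≈ √(Ka·C₀) = √(5.75 × 10^-4 × 0.99) = 2.39 × 10^-2 M
Fraction ionized = 2.39 × 10^-2 / 0.99 = 0.0241 → 2.4%

2.4%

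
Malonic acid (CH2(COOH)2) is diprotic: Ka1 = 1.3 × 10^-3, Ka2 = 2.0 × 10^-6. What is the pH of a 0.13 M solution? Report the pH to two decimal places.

pH = 1.91

Since Ka1 ≫ Ka2, the first ionization dominates [H+].
Ka1 = x²/(0.13 − x) = 1.3 × 10^-3
Solving the quadratic: x = (−Ka1 + √(Ka1² + 4·Ka1·C₀))/2 = 1.24 × 10^-2 M
pH = −log(1.24 × 10^-2) = 1.91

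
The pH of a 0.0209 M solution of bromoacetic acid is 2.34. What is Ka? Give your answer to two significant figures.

Ka = 1.3 × 10^-3

[H+] = 10^(-2.34) = 4.57 × 10^-3 M
At equilibrium [HA] = 0.0209 − 4.57 × 10^-3 = 1.63 × 10^-2 M
Ka = [H+][A-]/[HA] = (4.57 × 10^-3)² / 1.63 × 10^-2 = 1.3 × 10^-3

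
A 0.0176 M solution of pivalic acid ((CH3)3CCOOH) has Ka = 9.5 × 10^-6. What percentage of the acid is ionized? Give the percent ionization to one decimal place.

2.3%

(CH3)3CCOOH ⇌ (CH3)3CCOO- + H+; let x = [H+] at equilibrium.
x ≈ √(Ka·C₀) = √(9.5 × 10^-6 × 0.0176) = 4.09 × 10^-4 M
Fraction ionized = 4.09 × 10^-4 / 0.0176 = 0.0232 → 2.3%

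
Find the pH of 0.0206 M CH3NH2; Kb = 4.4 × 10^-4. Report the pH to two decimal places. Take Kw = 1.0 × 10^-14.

pH = 11.45

CH3NH2 + H2O ⇌ CH3NH3+ + OH-
From the ICE table, Kb = [OH-]²/(0.0206 − [OH-]) = 4.4 × 10^-4.
[OH-] is not negligible relative to C₀; solve [OH-]² + 0.00044·[OH-] − 9.06e-06 = 0.
[OH-] = (−Kb + √(Kb² + 4·Kb·C₀))/2 = 2.80 × 10^-3 M
pOH = −log(2.80 × 10^-3) = 2.55; pH = 14.00 − 2.55 = 11.45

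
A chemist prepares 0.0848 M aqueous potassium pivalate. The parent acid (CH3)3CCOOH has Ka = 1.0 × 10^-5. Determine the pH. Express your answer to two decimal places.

(CH3)3CCOO- is the conjugate base of the weak acid (CH3)3CCOOH.
Kb = Kw/Ka = 1.0×10^-14 / 1.0 × 10^-5 = 1.00 × 10^-9
Kb = x²/(0.0848 − x) = 1.00 × 10^-9
Since Kb ≪ C₀, x ≈ √(Kb·C₀) = 9.21 × 10^-6 M.
Check: 0.011% ionized — well under 5%, approximation valid.
pOH = 5.04, so pH = 14.00 − pOH = 8.96

pH = 8.96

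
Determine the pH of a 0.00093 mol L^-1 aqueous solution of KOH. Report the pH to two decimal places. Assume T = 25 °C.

KOH is a strong base; [OH-] = 0.00093 M.
pOH = -log(0.00093) = 3.03
pH = 14.00 - 3.03 = 10.97

pH = 10.97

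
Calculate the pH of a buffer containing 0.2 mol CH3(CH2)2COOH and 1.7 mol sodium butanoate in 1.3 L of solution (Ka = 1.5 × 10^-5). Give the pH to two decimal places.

pH = 5.75

pKa = −log(1.5 × 10^-5) = 4.824
Henderson–Hasselbalch: pH = pKa + log([CH3(CH2)2COO-]/[CH3(CH2)2COOH]) = 4.824 + log(1.7/0.2)
pH = 4.824 + (+0.929) = 5.75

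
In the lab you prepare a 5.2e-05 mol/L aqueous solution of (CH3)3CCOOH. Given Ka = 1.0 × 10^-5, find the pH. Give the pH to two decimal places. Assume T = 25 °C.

(CH3)3CCOOH ⇌ (CH3)3CCOO- + H+
From the ICE table, Ka = [H+]²/(5.2e-05 − [H+]) = 1.0 × 10^-5.
Here C₀/Ka ≈ 5.2, so the small-[H+] approximation fails. Use the quadratic:
[H+] = [−1e-05 + √(1e-05² + 2.08e-09)]/2 = 1.83 × 10^-5 M
pH = −log[H+] = −log(1.83 × 10^-5) = 4.74

pH = 4.74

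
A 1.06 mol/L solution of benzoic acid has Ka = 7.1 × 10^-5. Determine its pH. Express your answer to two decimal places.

pH = 2.06

C6H5COOH ⇌ C6H5COO- + H+
Ka = [H+]²/(1.06 − [H+]) = 7.1 × 10^-5
Since Ka ≪ C₀, [H+] ≈ √(Ka·C₀) = 8.68 × 10^-3 M.
Check: 0.82% ionized — well under 5%, approximation valid.
pH = −log[H+] = −log(8.68 × 10^-3) = 2.06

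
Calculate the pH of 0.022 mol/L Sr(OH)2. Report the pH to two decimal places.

pH = 12.64

Sr(OH)2 is a strong base (each formula unit releases 2 OH-); [OH-] = 0.044 M.
pOH = -log(0.044) = 1.36
pH = 14.00 - 1.36 = 12.64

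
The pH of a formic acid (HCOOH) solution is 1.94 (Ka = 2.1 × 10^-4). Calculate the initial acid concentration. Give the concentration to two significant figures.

C₀ = 6.4 × 10^-1 M

[H+] = 10^(-1.94) = 1.15 × 10^-2 M = x
Ka = x²/(C₀ − x) ⇒ C₀ = x + x²/Ka
C₀ = 1.15 × 10^-2 + (1.15 × 10^-2)²/(2.1 × 10^-4) = 6.41 × 10^-1 M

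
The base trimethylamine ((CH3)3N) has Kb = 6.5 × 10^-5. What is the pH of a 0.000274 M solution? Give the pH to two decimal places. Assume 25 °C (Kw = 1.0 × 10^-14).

pH = 10.02

(CH3)3N + H2O ⇌ (CH3)3NH+ + OH-
From the ICE table, Kb = [OH-]²/(0.000274 − [OH-]) = 6.5 × 10^-5.
Here C₀/Kb ≈ 4.22, so the small-[OH-] approximation fails. Use the quadratic:
[OH-] = (−Kb + √(Kb² + 4·Kb·C₀))/2 = 1.05 × 10^-4 M
pOH = −log(1.05 × 10^-4) = 3.98; pH = 14.00 − 3.98 = 10.02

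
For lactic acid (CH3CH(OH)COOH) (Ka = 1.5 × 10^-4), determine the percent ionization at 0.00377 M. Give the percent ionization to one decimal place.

CH3CH(OH)COOH ⇌ CH3CH(OH)COO- + H+; let x = [H+] at equilibrium.
Ka = x²/(C₀ − x); solving the quadratic gives x = 6.81 × 10^-4 M.
Fraction ionized = 6.81 × 10^-4 / 0.00377 = 0.1806 → 18.1%

18.1%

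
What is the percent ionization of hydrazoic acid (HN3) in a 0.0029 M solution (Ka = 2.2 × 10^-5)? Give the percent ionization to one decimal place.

HN3 ⇌ N3- + H+; let x = [H+] at equilibrium.
Solve x² + 2.2e-05x − 6.38e-08 = 0 → x = 2.42 × 10^-4 M
Fraction ionized = 2.42 × 10^-4 / 0.0029 = 0.0834 → 8.3%

8.3%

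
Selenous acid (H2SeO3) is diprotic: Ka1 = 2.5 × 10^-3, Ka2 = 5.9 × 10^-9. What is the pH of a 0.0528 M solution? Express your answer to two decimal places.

Since Ka1 ≫ Ka2, the first ionization dominates [H+].
Ka1 = x²/(0.0528 − x) = 2.5 × 10^-3
Solving the quadratic: x = (−Ka1 + √(Ka1² + 4·Ka1·C₀))/2 = 1.03 × 10^-2 M
pH = −log(1.03 × 10^-2) = 1.99

pH = 1.99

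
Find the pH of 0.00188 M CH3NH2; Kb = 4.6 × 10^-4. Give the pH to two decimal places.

pH = 10.86

CH3NH2 + H2O ⇌ CH3NH3+ + OH-
From the ICE table, Kb = [OH-]²/(0.00188 − [OH-]) = 4.6 × 10^-4.
[OH-] is not negligible relative to C₀; solve [OH-]² + 0.00046·[OH-] − 8.65e-07 = 0.
[OH-] = [−0.00046 + √(0.00046² + 3.46e-06)]/2 = 7.28 × 10^-4 M
pOH = −log(7.28 × 10^-4) = 3.14; pH = 14.00 − 3.14 = 10.86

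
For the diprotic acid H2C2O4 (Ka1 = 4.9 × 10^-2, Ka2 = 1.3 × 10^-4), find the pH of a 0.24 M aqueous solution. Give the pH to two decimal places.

pH = 1.06

Ka1 ≫ Ka2, so treat the first dissociation as the only significant source of H+.
Ka1 = x²/(0.24 − x) = 4.9 × 10^-2
Solving the quadratic: x = (−Ka1 + √(Ka1² + 4·Ka1·C₀))/2 = 8.67 × 10^-2 M
pH = −log(8.67 × 10^-2) = 1.06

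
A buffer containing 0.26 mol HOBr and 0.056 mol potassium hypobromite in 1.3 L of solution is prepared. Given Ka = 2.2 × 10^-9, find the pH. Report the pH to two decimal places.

pKa = −log(2.2 × 10^-9) = 8.658
pH = pKa + log([A⁻]/[HA]) = 8.658 + log(0.056/0.26)
pH = 8.658 + (-0.667) = 7.99

pH = 7.99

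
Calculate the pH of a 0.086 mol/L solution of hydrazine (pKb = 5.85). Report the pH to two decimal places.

N2H4 + H2O ⇌ N2H5+ + OH-
Kb = 10^(−5.85) = 1.41 × 10^-6
Let x = [OH-] at equilibrium. Kb = x²/(0.086 − x).
Since Kb ≪ C₀, x ≈ √(Kb·C₀) = 3.48 × 10^-4 M.
(x/C₀ = 0.4% < 5%, so the approximation holds.)
pOH = 3.46, so pH = 14.00 − pOH = 10.54

pH = 10.54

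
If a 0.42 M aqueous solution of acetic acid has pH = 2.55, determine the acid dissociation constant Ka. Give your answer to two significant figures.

[H+] = 10^(-2.55) = 2.82 × 10^-3 M
At equilibrium [HA] = 0.42 − 2.82 × 10^-3 = 4.17 × 10^-1 M
Ka = [H+][A-]/[HA] = (2.82 × 10^-3)² / 4.17 × 10^-1 = 1.9 × 10^-5

Ka = 1.9 × 10^-5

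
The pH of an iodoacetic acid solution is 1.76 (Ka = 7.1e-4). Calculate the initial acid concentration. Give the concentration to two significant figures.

C₀ = 4.4 × 10^-1 M

[H+] = 10^(-1.76) = 1.74 × 10^-2 M = x
Ka = x²/(C₀ − x) ⇒ C₀ = x + x²/Ka
C₀ = 1.74 × 10^-2 + (1.74 × 10^-2)²/(7.1 × 10^-4) = 4.44 × 10^-1 M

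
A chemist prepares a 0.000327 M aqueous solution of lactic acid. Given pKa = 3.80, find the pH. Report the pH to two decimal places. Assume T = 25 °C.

pH = 3.79

CH3CH(OH)COOH ⇌ CH3CH(OH)COO- + H+
Ka = 10^(−3.80) = 1.58 × 10^-4
Let x = [H+] at equilibrium. Ka = x²/(0.000327 − x).
Here C₀/Ka ≈ 2.07, so the small-x approximation fails. Use the quadratic:
x = (−Ka + √(Ka² + 4·Ka·C₀))/2 = 1.62 × 10^-4 M
pH = −log[H+] = −log(1.62 × 10^-4) = 3.79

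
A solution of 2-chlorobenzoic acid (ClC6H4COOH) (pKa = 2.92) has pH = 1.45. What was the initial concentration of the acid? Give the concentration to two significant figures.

[H+] = 10^(-1.45) = 3.55 × 10^-2 M = x
Ka = 10^(−2.92) = 1.20 × 10^-3
Ka = x²/(C₀ − x) ⇒ C₀ = x + x²/Ka
C₀ = 3.55 × 10^-2 + (3.55 × 10^-2)²/(1.20 × 10^-3) = 1.09 M

C₀ = 1.1 M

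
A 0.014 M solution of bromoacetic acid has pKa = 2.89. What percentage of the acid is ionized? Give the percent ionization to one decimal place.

BrCH2COOH ⇌ BrCH2COO- + H+; let x = [H+] at equilibrium.
Ka = 10^(−2.89) = 1.29 × 10^-3
Solve x² + 0.00129x − 1.81e-05 = 0 → x = 3.65 × 10^-3 M
% ionization = x/C₀ × 100% = 3.65 × 10^-3/0.014 × 100% = 26.1%

26.1%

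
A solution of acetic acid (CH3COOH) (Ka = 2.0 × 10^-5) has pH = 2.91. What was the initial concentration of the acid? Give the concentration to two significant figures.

[H+] = 10^(-2.91) = 1.23 × 10^-3 M = x
Ka = x²/(C₀ − x) ⇒ C₀ = x + x²/Ka
C₀ = 1.23 × 10^-3 + (1.23 × 10^-3)²/(2.0 × 10^-5) = 7.69 × 10^-2 M

C₀ = 7.7 × 10^-2 M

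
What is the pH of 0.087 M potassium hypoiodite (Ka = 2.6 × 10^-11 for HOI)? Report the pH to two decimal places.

pH = 11.75

OI- is the conjugate base of the weak acid HOI.
Kb = Kw/Ka = 1.0×10^-14 / 2.6 × 10^-11 = 3.85 × 10^-4
Let x = [OH-] at equilibrium. Kb = x²/(0.087 − x).
x is not negligible relative to C₀; solve x² + 0.000385·x − 3.35e-05 = 0.
x = (−Kb + √(Kb² + 4·Kb·C₀))/2 = 5.60 × 10^-3 M
pOH = −log(5.60 × 10^-3) = 2.25; pH = 14.00 − 2.25 = 11.75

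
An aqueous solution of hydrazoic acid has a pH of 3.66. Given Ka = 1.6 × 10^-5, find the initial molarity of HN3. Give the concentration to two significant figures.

C₀ = 3.2 × 10^-3 M

[H+] = 10^(-3.66) = 2.19 × 10^-4 M = x
Ka = x²/(C₀ − x) ⇒ C₀ = x + x²/Ka
C₀ = 2.19 × 10^-4 + (2.19 × 10^-4)²/(1.6 × 10^-5) = 3.22 × 10^-3 M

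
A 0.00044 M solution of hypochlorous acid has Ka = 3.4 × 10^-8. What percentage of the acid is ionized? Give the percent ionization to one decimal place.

HOCl ⇌ OCl- + H+; let x = [H+] at equilibrium.
x ≈ √(Ka·C₀) = √(3.4 × 10^-8 × 0.00044) = 3.87 × 10^-6 M
Fraction ionized = 3.87 × 10^-6 / 0.00044 = 0.0088 → 0.9%

0.9%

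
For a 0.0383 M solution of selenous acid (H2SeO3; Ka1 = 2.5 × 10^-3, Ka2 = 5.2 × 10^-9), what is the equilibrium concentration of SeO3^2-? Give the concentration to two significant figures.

5.2 × 10^-9 M

First ionization gives [H+] ≈ [HSeO3-] = 8.61 × 10^-3 M.
Second step: Ka2 = [H+][SeO3^2-]/[HSeO3-] ≈ [SeO3^2-] (since [H+] ≈ [HSeO3-]).
So [SeO3^2-] ≈ Ka2.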